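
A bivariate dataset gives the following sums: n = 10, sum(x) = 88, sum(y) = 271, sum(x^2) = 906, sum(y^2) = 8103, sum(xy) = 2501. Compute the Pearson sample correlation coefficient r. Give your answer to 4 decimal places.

0.3677

S_xy = nΣxy − ΣxΣy = 10·2501 − 88·271 = 25010 − 23848 = 1162
S_xx = nΣx² − (Σx)² = 10·906 − 88² = 9060 − 7744 = 1316
S_yy = nΣy² − (Σy)² = 10·8103 − 271² = 81030 − 73441 = 7589
r = S_xy / √(S_xx·S_yy) = 1162 / √(1316·7589) = 1162 / √9987124 = 1162 / 3160.2411 = 0.3677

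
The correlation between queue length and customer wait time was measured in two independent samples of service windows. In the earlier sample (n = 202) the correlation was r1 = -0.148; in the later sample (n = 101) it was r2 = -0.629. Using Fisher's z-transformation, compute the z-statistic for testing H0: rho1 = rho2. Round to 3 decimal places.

4.786

Fisher z-transforms: z1 = atanh(-0.148) = -0.149095, z2 = atanh(-0.629) = -0.739760; difference d = 0.590665
Var(d) = 1/199 + 1/98 = 0.0050251 + 0.0102041 = 0.0152292
z = d/√Var(d) = 0.590665 / √0.0152292 = 0.590665 / 0.123407 = 4.786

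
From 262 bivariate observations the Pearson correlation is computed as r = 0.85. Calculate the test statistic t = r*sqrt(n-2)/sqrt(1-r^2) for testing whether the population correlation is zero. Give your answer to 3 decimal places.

t = r·√(n−2) / √(1−r²) with r = 0.85, n = 262
  = 0.85·√260 / √(1 − 0.7225)
  = 0.85·16.124515 / 0.526783
  = 13.705838 / 0.526783 = 26.018

26.018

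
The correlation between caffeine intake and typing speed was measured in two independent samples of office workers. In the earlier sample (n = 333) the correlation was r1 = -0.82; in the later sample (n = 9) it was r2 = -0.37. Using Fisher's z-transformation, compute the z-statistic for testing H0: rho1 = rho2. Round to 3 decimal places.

-1.865

Fisher z-transforms: z1 = atanh(-0.82) = -1.156817, z2 = atanh(-0.37) = -0.388423; difference d = -0.768394
Var(d) = 1/330 + 1/6 = 0.0030303 + 0.1666667 = 0.1696970
z = d/√Var(d) = -0.768394 / √0.1696970 = -0.768394 / 0.411943 = -1.865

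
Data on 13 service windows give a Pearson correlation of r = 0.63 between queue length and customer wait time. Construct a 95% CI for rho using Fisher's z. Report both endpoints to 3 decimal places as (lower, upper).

(0.121, 0.877)

z_r = atanh(0.63) = 0.741416;  SE = 1/√(n−3) = 1/√10 = 0.316228
z-limits: 0.741416 ± 1.960·0.316228 = 0.741416 ± 0.619807 = [0.121609, 1.361223]
ρ-limits: (tanh 0.121609, tanh 1.361223) = (0.121, 0.877)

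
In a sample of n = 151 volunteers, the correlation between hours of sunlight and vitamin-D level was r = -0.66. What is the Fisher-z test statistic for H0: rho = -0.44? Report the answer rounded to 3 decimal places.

z_r = atanh(-0.66) = -0.792814,  z_0 = atanh(-0.44) = -0.472231
SE = 1/√(n−3) = 1/√148 = 0.082199
z = (z_r − z_0)/SE = (-0.792814 − (-0.472231)) / 0.082199 = -0.320583 / 0.082199 = -3.900

-3.900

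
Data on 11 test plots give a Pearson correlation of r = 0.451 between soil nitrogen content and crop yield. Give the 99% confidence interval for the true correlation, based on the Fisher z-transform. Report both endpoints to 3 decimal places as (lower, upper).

(-0.401, 0.885)

Fisher z: z_r = atanh(r) = ½·ln((1+0.451)/(1−0.451)) = 0.485955
SE(z) = 1/√(n−3) = 1/√8 = 0.353553
99% ⇒ z* = 2.576; margin = 2.576·0.353553 = 0.910753
CI on z-scale: (-0.424798, 1.396708)
Back-transform: tanh(-0.424798) = -0.400965, tanh(1.396708) = 0.884638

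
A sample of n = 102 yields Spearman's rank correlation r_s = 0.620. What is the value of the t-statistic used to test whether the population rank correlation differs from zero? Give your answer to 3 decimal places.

7.902

1 − r_s² = 1 − 0.384400 = 0.615600;  √(1−r_s²) = 0.784602
√(n−2) = √100 = 10.000000
t = r_s·√(n−2)/√(1−r_s²) = 0.620 · 10.000000 / 0.784602 = 7.902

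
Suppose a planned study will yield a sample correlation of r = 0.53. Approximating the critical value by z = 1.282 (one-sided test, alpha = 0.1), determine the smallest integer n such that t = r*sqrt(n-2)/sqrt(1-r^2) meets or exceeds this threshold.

Need r·√(n−2)/√(1−r²) ≥ 1.282
√(n−2) ≥ 1.282·√(1−0.2809) / 0.53 = 1.282·0.847998 / 0.53 = 2.0512
n−2 ≥ 4.2074  ⇒  n ≥ 6.2074
Smallest integer n = 7

7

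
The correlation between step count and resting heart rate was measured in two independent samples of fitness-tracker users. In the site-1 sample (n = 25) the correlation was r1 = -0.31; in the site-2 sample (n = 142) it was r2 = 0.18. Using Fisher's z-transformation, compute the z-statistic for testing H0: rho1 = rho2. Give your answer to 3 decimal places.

-2.190

Fisher z-transforms: z1 = atanh(-0.31) = -0.320545, z2 = atanh(0.18) = 0.181983; difference d = -0.502528
Var(d) = 1/22 + 1/139 = 0.0454545 + 0.0071942 = 0.0526487
z = d/√Var(d) = -0.502528 / √0.0526487 = -0.502528 / 0.229453 = -2.190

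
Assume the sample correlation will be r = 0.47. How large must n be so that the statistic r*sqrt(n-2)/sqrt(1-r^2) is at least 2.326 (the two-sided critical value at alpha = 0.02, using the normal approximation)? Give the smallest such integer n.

22

r√(n−2)/√(1−r²) ≥ 2.326  ⇔  n−2 ≥ (2.326)²·(1−r²)/r²
(1−r²)/r² = (1−0.2209)/0.2209 = 3.5269
n ≥ 2 + 5.410276·3.5269 = 2 + 19.0815 = 21.0815
⌈21.0815⌉ = 22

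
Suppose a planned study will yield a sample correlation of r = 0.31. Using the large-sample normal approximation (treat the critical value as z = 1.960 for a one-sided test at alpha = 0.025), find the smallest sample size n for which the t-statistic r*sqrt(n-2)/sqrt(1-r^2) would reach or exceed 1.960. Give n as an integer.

Need r·√(n−2)/√(1−r²) ≥ 1.960
√(n−2) ≥ 1.960·√(1−0.0961) / 0.31 = 1.960·0.950737 / 0.31 = 6.0111
n−2 ≥ 36.1333  ⇒  n ≥ 38.1333
Smallest integer n = 39

39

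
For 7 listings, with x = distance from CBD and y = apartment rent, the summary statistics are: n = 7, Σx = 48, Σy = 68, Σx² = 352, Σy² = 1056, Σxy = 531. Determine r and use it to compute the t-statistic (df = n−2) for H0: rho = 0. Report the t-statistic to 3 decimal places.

2.078

Numerator: nΣxy − (Σx)(Σy) = 7·531 − (48)(68) = 453
Denominator: √[(nΣx²−(Σx)²)(nΣy²−(Σy)²)]
  nΣx²−(Σx)² = 7·352 − 2304 = 160;  nΣy²−(Σy)² = 7·1056 − 4624 = 2768
  √(160·2768) = √442880 = 665.4923
r = 453 / 665.4923 = 0.6807
t = r·√(n−2)/√(1−r²) = 0.6807·√5 / √(1−0.463352) = 1.522091 / 0.732563 = 2.078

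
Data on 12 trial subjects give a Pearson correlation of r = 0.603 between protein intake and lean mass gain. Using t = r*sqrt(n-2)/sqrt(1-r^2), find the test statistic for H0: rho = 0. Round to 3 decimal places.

1 − r² = 1 − 0.363609 = 0.636391;  √(1−r²) = 0.797741
√(n−2) = √10 = 3.162278
t = r·√(n−2)/√(1−r²) = 0.603 · 3.162278 / 0.797741 = 2.390

2.390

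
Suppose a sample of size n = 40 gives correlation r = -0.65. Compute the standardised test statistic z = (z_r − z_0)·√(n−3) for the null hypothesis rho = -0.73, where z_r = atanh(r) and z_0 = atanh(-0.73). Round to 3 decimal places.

0.933

z_r = atanh(-0.65) = -0.775299,  z_0 = atanh(-0.73) = -0.928727
SE = 1/√(n−3) = 1/√37 = 0.164399
z = (z_r − z_0)/SE = (-0.775299 − (-0.928727)) / 0.164399 = 0.153428 / 0.164399 = 0.933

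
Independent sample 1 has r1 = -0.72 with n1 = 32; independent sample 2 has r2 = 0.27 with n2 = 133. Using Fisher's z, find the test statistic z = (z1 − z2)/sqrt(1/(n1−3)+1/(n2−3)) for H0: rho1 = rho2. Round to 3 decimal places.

Fisher z-transforms: z1 = atanh(-0.72) = -0.907645, z2 = atanh(0.27) = 0.276864; difference d = -1.184509
Var(d) = 1/29 + 1/130 = 0.0344828 + 0.0076923 = 0.0421751
z = d/√Var(d) = -1.184509 / √0.0421751 = -1.184509 / 0.205366 = -5.768

-5.768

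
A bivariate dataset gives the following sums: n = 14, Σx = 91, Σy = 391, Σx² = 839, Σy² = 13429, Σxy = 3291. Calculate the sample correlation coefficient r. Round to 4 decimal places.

S_xy = nΣxy − ΣxΣy = 14·3291 − 91·391 = 46074 − 35581 = 10493
S_xx = nΣx² − (Σx)² = 14·839 − 91² = 11746 − 8281 = 3465
S_yy = nΣy² − (Σy)² = 14·13429 − 391² = 188006 − 152881 = 35125
r = S_xy / √(S_xx·S_yy) = 10493 / √(3465·35125) = 10493 / √121708125 = 10493 / 11032.1405 = 0.9511

0.9511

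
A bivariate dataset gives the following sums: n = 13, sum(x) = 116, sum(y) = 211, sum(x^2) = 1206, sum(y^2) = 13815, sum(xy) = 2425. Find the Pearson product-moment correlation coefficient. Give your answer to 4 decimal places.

0.4069

Numerator: nΣxy − (Σx)(Σy) = 13·2425 − (116)(211) = 7049
Denominator: √[(nΣx²−(Σx)²)(nΣy²−(Σy)²)]
  nΣx²−(Σx)² = 13·1206 − 13456 = 2222;  nΣy²−(Σy)² = 13·13815 − 44521 = 135074
  √(2222·135074) = √300134428 = 17324.3882
r = 7049 / 17324.3882 = 0.4069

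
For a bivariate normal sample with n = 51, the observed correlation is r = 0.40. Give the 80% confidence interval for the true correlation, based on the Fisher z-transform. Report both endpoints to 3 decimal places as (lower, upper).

Fisher z: z_r = atanh(r) = ½·ln((1+0.40)/(1−0.40)) = 0.423649
SE(z) = 1/√(n−3) = 1/√48 = 0.144338
80% ⇒ z* = 1.282; margin = 1.282·0.144338 = 0.185041
CI on z-scale: (0.238608, 0.608690)
Back-transform: tanh(0.238608) = 0.234181, tanh(0.608690) = 0.543204

(0.234, 0.543)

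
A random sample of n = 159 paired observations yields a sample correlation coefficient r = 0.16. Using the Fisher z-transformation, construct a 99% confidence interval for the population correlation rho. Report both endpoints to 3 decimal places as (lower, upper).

z_r = atanh(0.16) = 0.161387;  SE = 1/√(n−3) = 1/√156 = 0.080064
z-limits: 0.161387 ± 2.576·0.080064 = 0.161387 ± 0.206245 = [-0.044858, 0.367632]
ρ-limits: (tanh -0.044858, tanh 0.367632) = (-0.045, 0.352)

(-0.045, 0.352)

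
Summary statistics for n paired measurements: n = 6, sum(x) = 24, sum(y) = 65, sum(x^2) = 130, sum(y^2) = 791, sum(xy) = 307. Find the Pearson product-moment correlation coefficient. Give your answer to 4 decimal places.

0.8650

S_xy = nΣxy − ΣxΣy = 6·307 − 24·65 = 1842 − 1560 = 282
S_xx = nΣx² − (Σx)² = 6·130 − 24² = 780 − 576 = 204
S_yy = nΣy² − (Σy)² = 6·791 − 65² = 4746 − 4225 = 521
r = S_xy / √(S_xx·S_yy) = 282 / √(204·521) = 282 / √106284 = 282 / 326.0123 = 0.8650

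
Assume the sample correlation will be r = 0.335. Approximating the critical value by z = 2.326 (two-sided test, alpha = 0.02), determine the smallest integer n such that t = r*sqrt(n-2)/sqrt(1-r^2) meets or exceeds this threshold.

r√(n−2)/√(1−r²) ≥ 2.326  ⇔  n−2 ≥ (2.326)²·(1−r²)/r²
(1−r²)/r² = (1−0.112225)/0.112225 = 7.9107
n ≥ 2 + 5.410276·7.9107 = 2 + 42.7991 = 44.7991
⌈44.7991⌉ = 45

45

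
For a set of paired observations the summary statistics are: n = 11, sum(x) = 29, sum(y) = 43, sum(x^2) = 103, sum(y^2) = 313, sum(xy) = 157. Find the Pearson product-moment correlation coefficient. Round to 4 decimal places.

0.7036

S_xy = nΣxy − ΣxΣy = 11·157 − 29·43 = 1727 − 1247 = 480
S_xx = nΣx² − (Σx)² = 11·103 − 29² = 1133 − 841 = 292
S_yy = nΣy² − (Σy)² = 11·313 − 43² = 3443 − 1849 = 1594
r = S_xy / √(S_xx·S_yy) = 480 / √(292·1594) = 480 / √465448 = 480 / 682.2375 = 0.7036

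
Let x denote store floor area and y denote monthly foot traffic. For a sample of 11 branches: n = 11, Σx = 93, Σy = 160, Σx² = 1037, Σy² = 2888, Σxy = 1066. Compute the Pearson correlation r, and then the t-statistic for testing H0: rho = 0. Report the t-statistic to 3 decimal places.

-3.560

S_xy = nΣxy − ΣxΣy = 11·1066 − 93·160 = 11726 − 14880 = -3154
S_xx = nΣx² − (Σx)² = 11·1037 − 93² = 11407 − 8649 = 2758
S_yy = nΣy² − (Σy)² = 11·2888 − 160² = 31768 − 25600 = 6168
r = S_xy / √(S_xx·S_yy) = -3154 / √(2758·6168) = -3154 / √17011344 = -3154 / 4124.4811 = -0.7647
t = r·√(n−2)/√(1−r²) = -0.7647·√9 / √(1−0.584766) = -2.294100 / 0.644387 = -3.560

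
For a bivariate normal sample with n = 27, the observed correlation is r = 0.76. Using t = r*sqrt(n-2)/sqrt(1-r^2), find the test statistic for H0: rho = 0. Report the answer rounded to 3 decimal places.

t = r·√(n−2) / √(1−r²) with r = 0.76, n = 27
  = 0.76·√25 / √(1 − 0.5776)
  = 0.76·5.000000 / 0.649923
  = 3.800000 / 0.649923 = 5.847

5.847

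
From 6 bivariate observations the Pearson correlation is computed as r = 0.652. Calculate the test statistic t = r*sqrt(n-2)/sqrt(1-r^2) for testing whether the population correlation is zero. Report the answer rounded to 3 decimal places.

t = r·√(n−2) / √(1−r²) with r = 0.652, n = 6
  = 0.652·√4 / √(1 − 0.425104)
  = 0.652·2.000000 / 0.758219
  = 1.304000 / 0.758219 = 1.720

1.720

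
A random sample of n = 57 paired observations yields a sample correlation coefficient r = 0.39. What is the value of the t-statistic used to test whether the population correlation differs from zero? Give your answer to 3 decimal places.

3.141

t = r·√(n−2) / √(1−r²) with r = 0.39, n = 57
  = 0.39·√55 / √(1 − 0.1521)
  = 0.39·7.416198 / 0.920815
  = 2.892317 / 0.920815 = 3.141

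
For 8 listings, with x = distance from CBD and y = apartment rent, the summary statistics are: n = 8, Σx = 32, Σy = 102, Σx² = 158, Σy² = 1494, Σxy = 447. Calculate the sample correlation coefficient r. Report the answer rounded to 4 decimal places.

S_xy = nΣxy − ΣxΣy = 8·447 − 32·102 = 3576 − 3264 = 312
S_xx = nΣx² − (Σx)² = 8·158 − 32² = 1264 − 1024 = 240
S_yy = nΣy² − (Σy)² = 8·1494 − 102² = 11952 − 10404 = 1548
r = S_xy / √(S_xx·S_yy) = 312 / √(240·1548) = 312 / √371520 = 312 / 609.5244 = 0.5119

0.5119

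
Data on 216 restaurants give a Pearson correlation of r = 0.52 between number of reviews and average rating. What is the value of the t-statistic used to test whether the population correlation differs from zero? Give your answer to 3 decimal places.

1 − r² = 1 − 0.2704 = 0.7296;  √(1−r²) = 0.854166
√(n−2) = √214 = 14.628739
t = r·√(n−2)/√(1−r²) = 0.52 · 14.628739 / 0.854166 = 8.906

8.906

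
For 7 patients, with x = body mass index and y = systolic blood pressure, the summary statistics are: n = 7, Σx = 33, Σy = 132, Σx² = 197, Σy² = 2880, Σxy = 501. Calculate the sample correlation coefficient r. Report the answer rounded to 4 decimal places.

S_xy = nΣxy − ΣxΣy = 7·501 − 33·132 = 3507 − 4356 = -849
S_xx = nΣx² − (Σx)² = 7·197 − 33² = 1379 − 1089 = 290
S_yy = nΣy² − (Σy)² = 7·2880 − 132² = 20160 − 17424 = 2736
r = S_xy / √(S_xx·S_yy) = -849 / √(290·2736) = -849 / √793440 = -849 / 890.7525 = -0.9531

-0.9531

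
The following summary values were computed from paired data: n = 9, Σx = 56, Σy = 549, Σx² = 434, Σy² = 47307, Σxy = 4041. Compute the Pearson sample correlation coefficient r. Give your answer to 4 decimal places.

0.5748

Numerator: nΣxy − (Σx)(Σy) = 9·4041 − (56)(549) = 5625
Denominator: √[(nΣx²−(Σx)²)(nΣy²−(Σy)²)]
  nΣx²−(Σx)² = 9·434 − 3136 = 770;  nΣy²−(Σy)² = 9·47307 − 301401 = 124362
  √(770·124362) = √95758740 = 9785.6395
r = 5625 / 9785.6395 = 0.5748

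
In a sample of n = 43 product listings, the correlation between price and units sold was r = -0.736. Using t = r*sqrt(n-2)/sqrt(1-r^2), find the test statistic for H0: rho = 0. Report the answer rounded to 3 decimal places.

-6.961

t = r·√(n−2) / √(1−r²) with r = -0.736, n = 43
  = -0.736·√41 / √(1 − 0.541696)
  = -0.736·6.403124 / 0.676982
  = -4.712699 / 0.676982 = -6.961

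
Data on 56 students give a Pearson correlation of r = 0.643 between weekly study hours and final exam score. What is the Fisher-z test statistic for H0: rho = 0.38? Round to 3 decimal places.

z_r = atanh(0.643) = 0.763272,  z_0 = atanh(0.38) = 0.400060
SE = 1/√(n−3) = 1/√53 = 0.137361
z = (z_r − z_0)/SE = (0.763272 − 0.400060) / 0.137361 = 0.363212 / 0.137361 = 2.644

2.644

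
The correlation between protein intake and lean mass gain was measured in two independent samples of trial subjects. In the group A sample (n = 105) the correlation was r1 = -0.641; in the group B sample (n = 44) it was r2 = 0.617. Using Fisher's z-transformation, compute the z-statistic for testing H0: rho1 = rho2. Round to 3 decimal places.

z1 = atanh(-0.641) = -0.759869,  z2 = atanh(0.617) = 0.720146
SE = √(1/(n1−3) + 1/(n2−3)) = √(1/102 + 1/41) = √(0.0098039 + 0.0243902) = √0.0341941 = 0.184916
z = (z1 − z2)/SE = (-0.759869 − 0.720146) / 0.184916 = -1.480015 / 0.184916 = -8.004

-8.004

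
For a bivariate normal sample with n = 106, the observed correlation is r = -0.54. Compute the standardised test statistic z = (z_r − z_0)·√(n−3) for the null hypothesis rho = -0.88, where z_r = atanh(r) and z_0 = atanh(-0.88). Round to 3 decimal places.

Fisher z: atanh(-0.54) = -0.604156, atanh(-0.88) = -1.375768
z = (z_r − z_0)·√(n−3) = (-0.604156 − (-1.375768))·√103 = 0.771612 · 10.148892 = 7.831

7.831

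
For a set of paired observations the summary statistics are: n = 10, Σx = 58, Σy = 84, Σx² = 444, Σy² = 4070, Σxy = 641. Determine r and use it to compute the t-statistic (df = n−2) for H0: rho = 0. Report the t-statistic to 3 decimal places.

0.748

S_xy = nΣxy − ΣxΣy = 10·641 − 58·84 = 6410 − 4872 = 1538
S_xx = nΣx² − (Σx)² = 10·444 − 58² = 4440 − 3364 = 1076
S_yy = nΣy² − (Σy)² = 10·4070 − 84² = 40700 − 7056 = 33644
r = S_xy / √(S_xx·S_yy) = 1538 / √(1076·33644) = 1538 / √36200944 = 1538 / 6016.7220 = 0.2556
t = r·√(n−2)/√(1−r²) = 0.2556·√8 / √(1−0.065331) = 0.722946 / 0.966783 = 0.748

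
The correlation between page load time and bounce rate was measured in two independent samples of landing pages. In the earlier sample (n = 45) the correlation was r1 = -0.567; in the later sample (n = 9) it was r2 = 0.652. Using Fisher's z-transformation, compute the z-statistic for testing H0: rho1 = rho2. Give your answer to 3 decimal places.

-3.258

z1 = atanh(-0.567) = -0.643090,  z2 = atanh(0.652) = 0.778770
SE = √(1/(n1−3) + 1/(n2−3)) = √(1/42 + 1/6) = √(0.0238095 + 0.1666667) = √0.1904762 = 0.436436
z = (z1 − z2)/SE = (-0.643090 − 0.778770) / 0.436436 = -1.421860 / 0.436436 = -3.258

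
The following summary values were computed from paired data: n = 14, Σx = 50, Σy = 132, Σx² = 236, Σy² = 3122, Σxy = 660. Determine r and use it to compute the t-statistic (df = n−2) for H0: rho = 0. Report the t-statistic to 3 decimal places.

2.430

S_xy = nΣxy − ΣxΣy = 14·660 − 50·132 = 9240 − 6600 = 2640
S_xx = nΣx² − (Σx)² = 14·236 − 50² = 3304 − 2500 = 804
S_yy = nΣy² − (Σy)² = 14·3122 − 132² = 43708 − 17424 = 26284
r = S_xy / √(S_xx·S_yy) = 2640 / √(804·26284) = 2640 / √21132336 = 2640 / 4596.9921 = 0.5743
t = r·√(n−2)/√(1−r²) = 0.5743·√12 / √(1−0.329820) = 1.989434 / 0.818645 = 2.430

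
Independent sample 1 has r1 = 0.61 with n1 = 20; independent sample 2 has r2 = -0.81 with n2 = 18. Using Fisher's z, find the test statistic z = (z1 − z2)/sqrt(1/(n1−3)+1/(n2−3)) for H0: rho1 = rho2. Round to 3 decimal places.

z1 = atanh(0.61) = 0.708921,  z2 = atanh(-0.81) = -1.127029
SE = √(1/(n1−3) + 1/(n2−3)) = √(1/17 + 1/15) = √(0.0588235 + 0.0666667) = √0.1254902 = 0.354246
z = (z1 − z2)/SE = (0.708921 − (-1.127029)) / 0.354246 = 1.835950 / 0.354246 = 5.183

5.183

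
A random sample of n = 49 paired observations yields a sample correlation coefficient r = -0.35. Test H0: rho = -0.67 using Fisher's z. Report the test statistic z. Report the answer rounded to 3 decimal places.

z_r = atanh(-0.35) = -0.365444,  z_0 = atanh(-0.67) = -0.810743
SE = 1/√(n−3) = 1/√46 = 0.147442
z = (z_r − z_0)/SE = (-0.365444 − (-0.810743)) / 0.147442 = 0.445299 / 0.147442 = 3.020

3.020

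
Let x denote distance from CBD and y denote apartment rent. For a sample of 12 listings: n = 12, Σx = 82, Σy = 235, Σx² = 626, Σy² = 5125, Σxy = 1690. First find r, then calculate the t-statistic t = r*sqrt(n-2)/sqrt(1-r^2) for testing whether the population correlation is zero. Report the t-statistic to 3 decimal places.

S_xy = nΣxy − ΣxΣy = 12·1690 − 82·235 = 20280 − 19270 = 1010
S_xx = nΣx² − (Σx)² = 12·626 − 82² = 7512 − 6724 = 788
S_yy = nΣy² − (Σy)² = 12·5125 − 235² = 61500 − 55225 = 6275
r = S_xy / √(S_xx·S_yy) = 1010 / √(788·6275) = 1010 / √4944700 = 1010 / 2223.6681 = 0.4542
t = r·√(n−2)/√(1−r²) = 0.4542·√10 / √(1−0.206298) = 1.436307 / 0.890900 = 1.612

1.612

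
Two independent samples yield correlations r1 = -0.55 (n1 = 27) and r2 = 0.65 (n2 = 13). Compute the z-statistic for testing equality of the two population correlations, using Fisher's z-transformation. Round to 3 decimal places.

-3.703

z1 = atanh(-0.55) = -0.618381,  z2 = atanh(0.65) = 0.775299
SE = √(1/(n1−3) + 1/(n2−3)) = √(1/24 + 1/10) = √(0.0416667 + 0.1000000) = √0.1416667 = 0.376386
z = (z1 − z2)/SE = (-0.618381 − 0.775299) / 0.376386 = -1.393680 / 0.376386 = -3.703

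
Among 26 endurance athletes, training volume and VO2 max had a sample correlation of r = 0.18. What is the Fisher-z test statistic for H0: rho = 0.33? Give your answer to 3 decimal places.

Fisher z: atanh(0.18) = 0.181983, atanh(0.33) = 0.342828
z = (z_r − z_0)·√(n−3) = (0.181983 − 0.342828)·√23 = -0.160845 · 4.795832 = -0.771

-0.771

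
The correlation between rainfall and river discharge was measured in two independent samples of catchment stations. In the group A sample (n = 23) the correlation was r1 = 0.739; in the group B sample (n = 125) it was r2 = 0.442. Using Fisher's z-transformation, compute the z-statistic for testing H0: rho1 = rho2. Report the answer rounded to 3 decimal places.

z1 = atanh(0.739) = 0.948273,  z2 = atanh(0.442) = 0.474714
SE = √(1/(n1−3) + 1/(n2−3)) = √(1/20 + 1/122) = √(0.0500000 + 0.0081967) = √0.0581967 = 0.241240
z = (z1 − z2)/SE = (0.948273 − 0.474714) / 0.241240 = 0.473559 / 0.241240 = 1.963

1.963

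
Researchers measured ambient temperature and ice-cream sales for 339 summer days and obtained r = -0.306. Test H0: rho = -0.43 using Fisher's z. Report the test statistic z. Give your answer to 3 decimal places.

2.635

z_r = atanh(-0.306) = -0.316126,  z_0 = atanh(-0.43) = -0.459897
SE = 1/√(n−3) = 1/√336 = 0.054554
z = (z_r − z_0)/SE = (-0.316126 − (-0.459897)) / 0.054554 = 0.143771 / 0.054554 = 2.635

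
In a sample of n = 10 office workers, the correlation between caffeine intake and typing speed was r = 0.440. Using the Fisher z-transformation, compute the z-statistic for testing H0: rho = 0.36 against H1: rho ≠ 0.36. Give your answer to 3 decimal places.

z_r = atanh(0.440) = 0.472231,  z_0 = atanh(0.36) = 0.376886
SE = 1/√(n−3) = 1/√7 = 0.377964
z = (z_r − z_0)/SE = (0.472231 − 0.376886) / 0.377964 = 0.095345 / 0.377964 = 0.252

0.252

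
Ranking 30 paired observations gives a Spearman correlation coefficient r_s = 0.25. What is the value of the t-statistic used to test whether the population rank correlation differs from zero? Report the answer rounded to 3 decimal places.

t = r_s·√(n−2) / √(1−r_s²) with r_s = 0.25, n = 30
  = 0.25·√28 / √(1 − 0.0625)
  = 0.25·5.291503 / 0.968246
  = 1.322876 / 0.968246 = 1.366

1.366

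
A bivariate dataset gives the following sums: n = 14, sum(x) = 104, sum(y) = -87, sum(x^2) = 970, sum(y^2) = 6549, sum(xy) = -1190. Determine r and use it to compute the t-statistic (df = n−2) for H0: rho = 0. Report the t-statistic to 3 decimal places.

Numerator: nΣxy − (Σx)(Σy) = 14·(-1190) − (104)(-87) = -7612
Denominator: √[(nΣx²−(Σx)²)(nΣy²−(Σy)²)]
  nΣx²−(Σx)² = 14·970 − 10816 = 2764;  nΣy²−(Σy)² = 14·6549 − 7569 = 84117
  √(2764·84117) = √232499388 = 15247.9306
r = -7612 / 15247.9306 = -0.4992
t = r·√(n−2)/√(1−r²) = -0.4992·√12 / √(1−0.249201) = -1.729280 / 0.866487 = -1.996

-1.996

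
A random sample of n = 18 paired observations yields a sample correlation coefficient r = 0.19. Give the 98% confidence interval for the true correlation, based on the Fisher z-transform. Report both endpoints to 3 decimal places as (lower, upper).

z_r = atanh(0.19) = 0.192337;  SE = 1/√(n−3) = 1/√15 = 0.258199
z-limits: 0.192337 ± 2.326·0.258199 = 0.192337 ± 0.600571 = [-0.408234, 0.792908]
ρ-limits: (tanh -0.408234, tanh 0.792908) = (-0.387, 0.660)

(-0.387, 0.660)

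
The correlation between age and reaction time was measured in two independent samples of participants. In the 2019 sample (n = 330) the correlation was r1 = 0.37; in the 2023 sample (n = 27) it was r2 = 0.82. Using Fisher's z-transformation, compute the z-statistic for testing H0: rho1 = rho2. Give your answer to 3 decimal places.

Fisher z-transforms: z1 = atanh(0.37) = 0.388423, z2 = atanh(0.82) = 1.156817; difference d = -0.768394
Var(d) = 1/327 + 1/24 = 0.0030581 + 0.0416667 = 0.0447248
z = d/√Var(d) = -0.768394 / √0.0447248 = -0.768394 / 0.211482 = -3.633

-3.633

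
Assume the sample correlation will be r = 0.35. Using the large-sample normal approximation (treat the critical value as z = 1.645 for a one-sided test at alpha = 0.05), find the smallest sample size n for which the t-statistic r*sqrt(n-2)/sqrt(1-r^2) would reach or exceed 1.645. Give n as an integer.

22

Need r·√(n−2)/√(1−r²) ≥ 1.645
√(n−2) ≥ 1.645·√(1−0.1225) / 0.35 = 1.645·0.936750 / 0.35 = 4.4027
n−2 ≥ 19.3838  ⇒  n ≥ 21.3838
Smallest integer n = 22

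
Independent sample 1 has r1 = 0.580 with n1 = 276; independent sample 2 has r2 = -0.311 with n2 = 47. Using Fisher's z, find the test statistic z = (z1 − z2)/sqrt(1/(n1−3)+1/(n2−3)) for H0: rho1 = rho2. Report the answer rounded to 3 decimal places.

Fisher z-transforms: z1 = atanh(0.580) = 0.662463, z2 = atanh(-0.311) = -0.321652; difference d = 0.984115
Var(d) = 1/273 + 1/44 = 0.0036630 + 0.0227273 = 0.0263903
z = d/√Var(d) = 0.984115 / √0.0263903 = 0.984115 / 0.162451 = 6.058

6.058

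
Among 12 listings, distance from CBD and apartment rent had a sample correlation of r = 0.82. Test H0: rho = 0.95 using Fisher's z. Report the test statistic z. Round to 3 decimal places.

z_r = atanh(0.82) = 1.156817,  z_0 = atanh(0.95) = 1.831781
SE = 1/√(n−3) = 1/√9 = 0.333333
z = (z_r − z_0)/SE = (1.156817 − 1.831781) / 0.333333 = -0.674964 / 0.333333 = -2.025

-2.025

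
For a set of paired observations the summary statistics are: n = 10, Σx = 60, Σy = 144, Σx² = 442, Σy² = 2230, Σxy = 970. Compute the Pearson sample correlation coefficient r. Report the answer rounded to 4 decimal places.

Numerator: nΣxy − (Σx)(Σy) = 10·970 − (60)(144) = 1060
Denominator: √[(nΣx²−(Σx)²)(nΣy²−(Σy)²)]
  nΣx²−(Σx)² = 10·442 − 3600 = 820;  nΣy²−(Σy)² = 10·2230 − 20736 = 1564
  √(820·1564) = √1282480 = 1132.4663
r = 1060 / 1132.4663 = 0.9360

0.9360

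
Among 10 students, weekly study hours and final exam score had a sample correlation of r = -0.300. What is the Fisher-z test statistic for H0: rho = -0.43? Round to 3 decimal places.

Fisher z: atanh(-0.300) = -0.309520, atanh(-0.43) = -0.459897
z = (z_r − z_0)·√(n−3) = (-0.309520 − (-0.459897))·√7 = 0.150377 · 2.645751 = 0.398

0.398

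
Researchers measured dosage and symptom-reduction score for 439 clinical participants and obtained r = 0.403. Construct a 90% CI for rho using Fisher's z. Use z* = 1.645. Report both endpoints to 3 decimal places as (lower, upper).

(0.335, 0.467)

z_r = atanh(0.403) = 0.427225;  SE = 1/√(n−3) = 1/√436 = 0.047891
z-limits: 0.427225 ± 1.645·0.047891 = 0.427225 ± 0.078781 = [0.348444, 0.506006]
ρ-limits: (tanh 0.348444, tanh 0.506006) = (0.335, 0.467)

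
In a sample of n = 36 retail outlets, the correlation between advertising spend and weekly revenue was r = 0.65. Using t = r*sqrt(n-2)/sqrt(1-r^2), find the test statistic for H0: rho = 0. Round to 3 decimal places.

t = r·√(n−2) / √(1−r²) with r = 0.65, n = 36
  = 0.65·√34 / √(1 − 0.4225)
  = 0.65·5.830952 / 0.759934
  = 3.790119 / 0.759934 = 4.987

4.987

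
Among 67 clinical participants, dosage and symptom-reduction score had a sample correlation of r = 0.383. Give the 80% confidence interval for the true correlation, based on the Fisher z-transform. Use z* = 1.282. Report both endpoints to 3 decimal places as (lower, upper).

z_r = atanh(0.383) = 0.403571;  SE = 1/√(n−3) = 1/√64 = 0.125000
z-limits: 0.403571 ± 1.282·0.125000 = 0.403571 ± 0.160250 = [0.243321, 0.563821]
ρ-limits: (tanh 0.243321, tanh 0.563821) = (0.239, 0.511)

(0.239, 0.511)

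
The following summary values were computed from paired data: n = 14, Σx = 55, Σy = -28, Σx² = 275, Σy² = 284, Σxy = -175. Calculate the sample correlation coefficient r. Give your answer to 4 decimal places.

-0.5608

S_xy = nΣxy − ΣxΣy = 14·(-175) − 55·(-28) = -2450 − (-1540) = -910
S_xx = nΣx² − (Σx)² = 14·275 − 55² = 3850 − 3025 = 825
S_yy = nΣy² − (Σy)² = 14·284 − (-28)² = 3976 − 784 = 3192
r = S_xy / √(S_xx·S_yy) = -910 / √(825·3192) = -910 / √2633400 = -910 / 1622.7754 = -0.5608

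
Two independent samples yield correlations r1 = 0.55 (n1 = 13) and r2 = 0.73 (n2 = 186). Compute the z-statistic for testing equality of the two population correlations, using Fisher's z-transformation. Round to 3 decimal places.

-0.956

Fisher z-transforms: z1 = atanh(0.55) = 0.618381, z2 = atanh(0.73) = 0.928727; difference d = -0.310346
Var(d) = 1/10 + 1/183 = 0.1000000 + 0.0054645 = 0.1054645
z = d/√Var(d) = -0.310346 / √0.1054645 = -0.310346 / 0.324753 = -0.956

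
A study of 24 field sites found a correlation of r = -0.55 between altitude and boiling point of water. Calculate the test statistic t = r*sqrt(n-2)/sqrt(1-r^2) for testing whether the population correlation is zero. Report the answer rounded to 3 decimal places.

-3.089

t = r·√(n−2) / √(1−r²) with r = -0.55, n = 24
  = -0.55·√22 / √(1 − 0.3025)
  = -0.55·4.690416 / 0.835165
  = -2.579729 / 0.835165 = -3.089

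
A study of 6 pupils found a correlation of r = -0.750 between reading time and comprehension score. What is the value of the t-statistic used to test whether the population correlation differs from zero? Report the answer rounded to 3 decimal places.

t = r·√(n−2) / √(1−r²) with r = -0.750, n = 6
  = -0.750·√4 / √(1 − 0.562500)
  = -0.750·2.000000 / 0.661438
  = -1.500000 / 0.661438 = -2.268

-2.268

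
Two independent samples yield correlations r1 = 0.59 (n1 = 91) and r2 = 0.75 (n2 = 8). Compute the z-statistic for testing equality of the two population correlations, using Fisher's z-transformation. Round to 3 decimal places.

-0.642

z1 = atanh(0.59) = 0.677666,  z2 = atanh(0.75) = 0.972955
SE = √(1/(n1−3) + 1/(n2−3)) = √(1/88 + 1/5) = √(0.0113636 + 0.2000000) = √0.2113636 = 0.459743
z = (z1 − z2)/SE = (0.677666 − 0.972955) / 0.459743 = -0.295289 / 0.459743 = -0.642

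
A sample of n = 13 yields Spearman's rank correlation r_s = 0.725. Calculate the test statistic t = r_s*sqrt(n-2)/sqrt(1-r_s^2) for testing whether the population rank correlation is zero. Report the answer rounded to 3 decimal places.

t = r_s·√(n−2) / √(1−r_s²) with r_s = 0.725, n = 13
  = 0.725·√11 / √(1 − 0.525625)
  = 0.725·3.316625 / 0.688749
  = 2.404553 / 0.688749 = 3.491

3.491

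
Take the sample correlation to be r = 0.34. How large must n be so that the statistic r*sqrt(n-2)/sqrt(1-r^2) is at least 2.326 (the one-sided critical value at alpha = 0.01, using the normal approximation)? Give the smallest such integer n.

Need r·√(n−2)/√(1−r²) ≥ 2.326
√(n−2) ≥ 2.326·√(1−0.1156) / 0.34 = 2.326·0.940425 / 0.34 = 6.4336
n−2 ≥ 41.3912  ⇒  n ≥ 43.3912
Smallest integer n = 44

44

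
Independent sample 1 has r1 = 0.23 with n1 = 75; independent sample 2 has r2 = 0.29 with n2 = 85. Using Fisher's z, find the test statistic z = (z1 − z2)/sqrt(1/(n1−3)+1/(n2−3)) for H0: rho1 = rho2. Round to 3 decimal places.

-0.399

z1 = atanh(0.23) = 0.234189,  z2 = atanh(0.29) = 0.298566
SE = √(1/(n1−3) + 1/(n2−3)) = √(1/72 + 1/82) = √(0.0138889 + 0.0121951) = √0.0260840 = 0.161505
z = (z1 − z2)/SE = (0.234189 − 0.298566) / 0.161505 = -0.064377 / 0.161505 = -0.399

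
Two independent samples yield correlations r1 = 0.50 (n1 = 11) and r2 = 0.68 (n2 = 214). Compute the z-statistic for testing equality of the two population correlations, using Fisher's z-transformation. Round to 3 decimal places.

-0.777

Fisher z-transforms: z1 = atanh(0.50) = 0.549306, z2 = atanh(0.68) = 0.829114; difference d = -0.279808
Var(d) = 1/8 + 1/211 = 0.1250000 + 0.0047393 = 0.1297393
z = d/√Var(d) = -0.279808 / √0.1297393 = -0.279808 / 0.360193 = -0.777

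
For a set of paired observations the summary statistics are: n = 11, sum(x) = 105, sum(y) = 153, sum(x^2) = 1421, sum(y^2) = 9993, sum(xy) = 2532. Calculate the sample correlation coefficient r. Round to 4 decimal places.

S_xy = nΣxy − ΣxΣy = 11·2532 − 105·153 = 27852 − 16065 = 11787
S_xx = nΣx² − (Σx)² = 11·1421 − 105² = 15631 − 11025 = 4606
S_yy = nΣy² − (Σy)² = 11·9993 − 153² = 109923 − 23409 = 86514
r = S_xy / √(S_xx·S_yy) = 11787 / √(4606·86514) = 11787 / √398483484 = 11787 / 19962.0511 = 0.5905

0.5905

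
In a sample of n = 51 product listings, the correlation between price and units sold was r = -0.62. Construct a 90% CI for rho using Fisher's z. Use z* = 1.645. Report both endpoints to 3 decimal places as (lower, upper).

(-0.745, -0.452)

Fisher z: z_r = atanh(r) = ½·ln((1+(-0.62))/(1−(-0.62))) = -0.725005
SE(z) = 1/√(n−3) = 1/√48 = 0.144338
90% ⇒ z* = 1.645; margin = 1.645·0.144338 = 0.237436
CI on z-scale: (-0.962441, -0.487569)
Back-transform: tanh(-0.962441) = -0.745364, tanh(-0.487569) = -0.452285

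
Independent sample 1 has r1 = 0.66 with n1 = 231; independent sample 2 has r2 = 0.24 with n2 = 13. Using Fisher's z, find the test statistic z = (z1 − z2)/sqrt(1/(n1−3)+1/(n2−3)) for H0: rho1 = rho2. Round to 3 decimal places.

1.696

z1 = atanh(0.66) = 0.792814,  z2 = atanh(0.24) = 0.244774
SE = √(1/(n1−3) + 1/(n2−3)) = √(1/228 + 1/10) = √(0.0043860 + 0.1000000) = √0.1043860 = 0.323088
z = (z1 − z2)/SE = (0.792814 − 0.244774) / 0.323088 = 0.548040 / 0.323088 = 1.696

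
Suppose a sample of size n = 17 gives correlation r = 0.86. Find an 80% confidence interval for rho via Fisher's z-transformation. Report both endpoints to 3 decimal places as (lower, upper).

(0.740, 0.927)

z_r = atanh(0.86) = 1.293345;  SE = 1/√(n−3) = 1/√14 = 0.267261
z-limits: 1.293345 ± 1.282·0.267261 = 1.293345 ± 0.342629 = [0.950716, 1.635974]
ρ-limits: (tanh 0.950716, tanh 1.635974) = (0.740, 0.927)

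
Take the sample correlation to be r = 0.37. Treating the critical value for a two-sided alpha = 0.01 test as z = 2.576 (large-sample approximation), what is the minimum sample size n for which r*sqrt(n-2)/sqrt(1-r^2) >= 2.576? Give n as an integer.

44

Need r·√(n−2)/√(1−r²) ≥ 2.576
√(n−2) ≥ 2.576·√(1−0.1369) / 0.37 = 2.576·0.929032 / 0.37 = 6.4681
n−2 ≥ 41.8363  ⇒  n ≥ 43.8363
Smallest integer n = 44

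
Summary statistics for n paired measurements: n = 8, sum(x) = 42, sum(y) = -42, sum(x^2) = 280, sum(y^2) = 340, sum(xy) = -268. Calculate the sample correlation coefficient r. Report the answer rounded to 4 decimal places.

-0.5633

Numerator: nΣxy − (Σx)(Σy) = 8·(-268) − (42)(-42) = -380
Denominator: √[(nΣx²−(Σx)²)(nΣy²−(Σy)²)]
  nΣx²−(Σx)² = 8·280 − 1764 = 476;  nΣy²−(Σy)² = 8·340 − 1764 = 956
  √(476·956) = √455056 = 674.5784
r = -380 / 674.5784 = -0.5633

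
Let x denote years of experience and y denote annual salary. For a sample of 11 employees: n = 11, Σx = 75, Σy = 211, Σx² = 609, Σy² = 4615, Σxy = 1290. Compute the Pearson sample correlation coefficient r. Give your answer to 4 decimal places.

-0.6314

S_xy = nΣxy − ΣxΣy = 11·1290 − 75·211 = 14190 − 15825 = -1635
S_xx = nΣx² − (Σx)² = 11·609 − 75² = 6699 − 5625 = 1074
S_yy = nΣy² − (Σy)² = 11·4615 − 211² = 50765 − 44521 = 6244
r = S_xy / √(S_xx·S_yy) = -1635 / √(1074·6244) = -1635 / √6706056 = -1635 / 2589.6054 = -0.6314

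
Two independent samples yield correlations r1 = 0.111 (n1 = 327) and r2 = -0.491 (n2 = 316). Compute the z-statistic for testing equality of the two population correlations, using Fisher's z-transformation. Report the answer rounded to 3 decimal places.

z1 = atanh(0.111) = 0.111459,  z2 = atanh(-0.491) = -0.537377
SE = √(1/(n1−3) + 1/(n2−3)) = √(1/324 + 1/313) = √(0.0030864 + 0.0031949) = √0.0062813 = 0.079255
z = (z1 − z2)/SE = (0.111459 − (-0.537377)) / 0.079255 = 0.648836 / 0.079255 = 8.187

8.187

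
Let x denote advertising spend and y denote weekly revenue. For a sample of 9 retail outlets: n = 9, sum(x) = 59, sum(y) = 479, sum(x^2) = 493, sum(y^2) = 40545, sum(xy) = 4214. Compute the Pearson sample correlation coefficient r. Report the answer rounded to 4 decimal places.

Numerator: nΣxy − (Σx)(Σy) = 9·4214 − (59)(479) = 9665
Denominator: √[(nΣx²−(Σx)²)(nΣy²−(Σy)²)]
  nΣx²−(Σx)² = 9·493 − 3481 = 956;  nΣy²−(Σy)² = 9·40545 − 229441 = 135464
  √(956·135464) = √129503584 = 11379.9641
r = 9665 / 11379.9641 = 0.8493

0.8493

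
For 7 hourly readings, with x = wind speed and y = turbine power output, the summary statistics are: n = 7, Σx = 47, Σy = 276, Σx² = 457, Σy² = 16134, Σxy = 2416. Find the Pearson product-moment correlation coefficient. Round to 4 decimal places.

0.6531

Numerator: nΣxy − (Σx)(Σy) = 7·2416 − (47)(276) = 3940
Denominator: √[(nΣx²−(Σx)²)(nΣy²−(Σy)²)]
  nΣx²−(Σx)² = 7·457 − 2209 = 990;  nΣy²−(Σy)² = 7·16134 − 76176 = 36762
  √(990·36762) = √36394380 = 6032.7755
r = 3940 / 6032.7755 = 0.6531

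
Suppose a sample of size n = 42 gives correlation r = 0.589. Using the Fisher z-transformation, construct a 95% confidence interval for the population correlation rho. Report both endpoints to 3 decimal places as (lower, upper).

z_r = atanh(0.589) = 0.676133;  SE = 1/√(n−3) = 1/√39 = 0.160128
z-limits: 0.676133 ± 1.960·0.160128 = 0.676133 ± 0.313851 = [0.362282, 0.989984]
ρ-limits: (tanh 0.362282, tanh 0.989984) = (0.347, 0.757)

(0.347, 0.757)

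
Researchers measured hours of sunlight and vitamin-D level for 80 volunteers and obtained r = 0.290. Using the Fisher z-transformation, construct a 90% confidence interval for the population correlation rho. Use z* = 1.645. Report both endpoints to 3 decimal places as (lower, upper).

Fisher z: z_r = atanh(r) = ½·ln((1+0.290)/(1−0.290)) = 0.298566
SE(z) = 1/√(n−3) = 1/√77 = 0.113961
90% ⇒ z* = 1.645; margin = 1.645·0.113961 = 0.187466
CI on z-scale: (0.111100, 0.486032)
Back-transform: tanh(0.111100) = 0.110645, tanh(0.486032) = 0.451061

(0.111, 0.451)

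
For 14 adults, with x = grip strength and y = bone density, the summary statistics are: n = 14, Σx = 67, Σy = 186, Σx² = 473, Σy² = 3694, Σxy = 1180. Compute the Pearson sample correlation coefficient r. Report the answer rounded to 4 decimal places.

0.6715

Numerator: nΣxy − (Σx)(Σy) = 14·1180 − (67)(186) = 4058
Denominator: √[(nΣx²−(Σx)²)(nΣy²−(Σy)²)]
  nΣx²−(Σx)² = 14·473 − 4489 = 2133;  nΣy²−(Σy)² = 14·3694 − 34596 = 17120
  √(2133·17120) = √36516960 = 6042.9264
r = 4058 / 6042.9264 = 0.6715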